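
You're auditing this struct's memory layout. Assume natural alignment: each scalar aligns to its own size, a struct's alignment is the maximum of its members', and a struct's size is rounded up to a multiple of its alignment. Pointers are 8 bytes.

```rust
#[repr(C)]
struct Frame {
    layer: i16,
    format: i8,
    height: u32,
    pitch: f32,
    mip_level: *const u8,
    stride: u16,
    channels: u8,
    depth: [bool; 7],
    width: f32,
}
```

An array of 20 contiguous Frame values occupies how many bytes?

800

0..2  layer  (2B, 2-aligned)
2..3  format  (1B, 1-aligned)
3..4  -- padding (1B)
4..8  height  (4B, 4-aligned)
8..12  pitch  (4B, 4-aligned)
12..16  -- padding (4B)
16..24  mip_level  (8B, 8-aligned)
24..26  stride  (2B, 2-aligned)
26..27  channels  (1B, 1-aligned)
27..34  depth  (7B, 1-aligned)
34..36  -- padding (2B)
36..40  width  (4B, 4-aligned)
sizeof = 40, alignof = 8
array of 20: 20 × 40 = 800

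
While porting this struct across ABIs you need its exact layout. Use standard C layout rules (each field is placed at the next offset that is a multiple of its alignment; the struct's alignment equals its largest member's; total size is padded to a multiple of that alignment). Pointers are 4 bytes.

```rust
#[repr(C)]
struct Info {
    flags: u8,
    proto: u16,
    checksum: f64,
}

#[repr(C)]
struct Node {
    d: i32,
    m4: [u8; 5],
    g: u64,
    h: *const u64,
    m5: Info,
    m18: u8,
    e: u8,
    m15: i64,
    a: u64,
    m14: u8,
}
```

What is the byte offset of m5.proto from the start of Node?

Info: flags at 0 (size 1, align 1) → ends 1; pad 1 to align 2 for proto; proto at 2 (size 2, align 2) → ends 4; pad 4 to align 8 for checksum; checksum at 8 (size 8, align 8) → ends 16; total 16 bytes, alignment 8
d at 0 (size 4, align 4) → ends 4
m4 at 4 (size 5, align 1) → ends 9
pad 7 to align 8 for g
g at 16 (size 8, align 8) → ends 24
h at 24 (size 4, align 4) → ends 28
pad 4 to align 8 for m5
m5 at 32 (size 16, align 8) → ends 48
within Info: proto at 2
32 + 2 = 34

34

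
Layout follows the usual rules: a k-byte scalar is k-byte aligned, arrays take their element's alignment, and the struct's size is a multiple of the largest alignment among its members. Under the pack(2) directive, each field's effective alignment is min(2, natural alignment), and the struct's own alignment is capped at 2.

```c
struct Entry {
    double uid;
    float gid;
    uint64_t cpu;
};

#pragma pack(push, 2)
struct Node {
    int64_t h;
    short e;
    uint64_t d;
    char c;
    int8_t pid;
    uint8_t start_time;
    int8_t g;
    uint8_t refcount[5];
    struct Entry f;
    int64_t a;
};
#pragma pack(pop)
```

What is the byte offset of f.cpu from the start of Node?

44

Entry: @0: uid [8B, align 8] → 8; @8: gid [4B, align 4] → 12; +4 pad (align 8); @16: cpu [8B, align 8] → 24; size 24, align 8
@0: h [8B, align 2] → 8
@8: e [2B, align 2] → 10
@10: d [8B, align 2] → 18
@18: c [1B, align 1] → 19
@19: pid [1B, align 1] → 20
@20: start_time [1B, align 1] → 21
@21: g [1B, align 1] → 22
@22: refcount [5B, align 1] → 27
+1 pad (align 2)
@28: f [24B, align 2] → 52
within Entry: cpu at 16
28 + 16 = 44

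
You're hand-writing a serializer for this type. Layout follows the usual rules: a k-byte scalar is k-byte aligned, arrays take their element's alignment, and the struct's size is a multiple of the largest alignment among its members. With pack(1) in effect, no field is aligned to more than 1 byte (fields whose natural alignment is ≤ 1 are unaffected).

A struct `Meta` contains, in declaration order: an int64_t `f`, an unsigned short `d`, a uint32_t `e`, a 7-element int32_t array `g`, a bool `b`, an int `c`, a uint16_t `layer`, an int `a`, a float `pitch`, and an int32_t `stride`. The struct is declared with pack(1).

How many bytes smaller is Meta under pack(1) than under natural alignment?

natural layout:
  0..8  f  (8B, 8-aligned)
  8..10  d  (2B, 2-aligned)
  10..12  -- padding (2B)
  12..16  e  (4B, 4-aligned)
  16..44  g  (28B, 4-aligned)
  44..45  b  (1B, 1-aligned)
  45..48  -- padding (3B)
  48..52  c  (4B, 4-aligned)
  52..54  layer  (2B, 2-aligned)
  54..56  -- padding (2B)
  56..60  a  (4B, 4-aligned)
  60..64  pitch  (4B, 4-aligned)
  64..68  stride  (4B, 4-aligned)
  68..72  -- tail padding (4B)
  sizeof = 72, alignof = 8
packed(1) layout:
  0..8  f  (8B, 1-aligned)
  8..10  d  (2B, 1-aligned)
  10..14  e  (4B, 1-aligned)
  14..42  g  (28B, 1-aligned)
  42..43  b  (1B, 1-aligned)
  43..47  c  (4B, 1-aligned)
  47..49  layer  (2B, 1-aligned)
  49..53  a  (4B, 1-aligned)
  53..57  pitch  (4B, 1-aligned)
  57..61  stride  (4B, 1-aligned)
  sizeof = 61, alignof = 1
72 − 61 = 11

11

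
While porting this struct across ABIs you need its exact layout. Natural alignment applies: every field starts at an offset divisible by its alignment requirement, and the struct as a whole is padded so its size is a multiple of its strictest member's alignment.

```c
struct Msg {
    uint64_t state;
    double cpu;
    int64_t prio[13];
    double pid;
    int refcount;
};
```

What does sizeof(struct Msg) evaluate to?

136 bytes

state at 0 (size 8, align 8) → ends 8
cpu at 8 (size 8, align 8) → ends 16
prio at 16 (size 104, align 8) → ends 120
pid at 120 (size 8, align 8) → ends 128
refcount at 128 (size 4, align 4) → ends 132
tail pad 4 to reach multiple of 8
total 136 bytes, alignment 8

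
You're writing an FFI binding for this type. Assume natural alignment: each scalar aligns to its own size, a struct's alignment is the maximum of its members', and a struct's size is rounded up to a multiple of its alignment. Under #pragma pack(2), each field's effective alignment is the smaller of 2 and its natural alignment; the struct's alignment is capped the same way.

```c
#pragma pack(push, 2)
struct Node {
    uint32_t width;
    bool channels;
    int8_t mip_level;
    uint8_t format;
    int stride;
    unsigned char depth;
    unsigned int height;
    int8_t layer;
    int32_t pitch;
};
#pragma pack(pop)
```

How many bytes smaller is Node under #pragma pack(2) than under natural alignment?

natural layout:
  width at 0 (size 4, align 4) → ends 4
  channels at 4 (size 1, align 1) → ends 5
  mip_level at 5 (size 1, align 1) → ends 6
  format at 6 (size 1, align 1) → ends 7
  pad 1 to align 4 for stride
  stride at 8 (size 4, align 4) → ends 12
  depth at 12 (size 1, align 1) → ends 13
  pad 3 to align 4 for height
  height at 16 (size 4, align 4) → ends 20
  layer at 20 (size 1, align 1) → ends 21
  pad 3 to align 4 for pitch
  pitch at 24 (size 4, align 4) → ends 28
  total 28 bytes, alignment 4
packed(2) layout:
  width at 0 (size 4, align 2) → ends 4
  channels at 4 (size 1, align 1) → ends 5
  mip_level at 5 (size 1, align 1) → ends 6
  format at 6 (size 1, align 1) → ends 7
  pad 1 to align 2 for stride
  stride at 8 (size 4, align 2) → ends 12
  depth at 12 (size 1, align 1) → ends 13
  pad 1 to align 2 for height
  height at 14 (size 4, align 2) → ends 18
  layer at 18 (size 1, align 1) → ends 19
  pad 1 to align 2 for pitch
  pitch at 20 (size 4, align 2) → ends 24
  total 24 bytes, alignment 2
28 − 24 = 4

4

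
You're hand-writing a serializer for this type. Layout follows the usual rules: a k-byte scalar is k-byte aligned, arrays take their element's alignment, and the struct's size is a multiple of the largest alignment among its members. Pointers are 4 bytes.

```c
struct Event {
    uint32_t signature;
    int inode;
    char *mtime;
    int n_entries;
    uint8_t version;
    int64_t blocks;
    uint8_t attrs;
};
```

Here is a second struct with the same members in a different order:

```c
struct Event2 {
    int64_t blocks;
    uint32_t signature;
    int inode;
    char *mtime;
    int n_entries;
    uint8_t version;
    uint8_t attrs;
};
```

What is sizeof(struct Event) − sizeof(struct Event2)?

8

@0: signature [4B, align 4] → 4
@4: inode [4B, align 4] → 8
@8: mtime [4B, align 4] → 12
@12: n_entries [4B, align 4] → 16
@16: version [1B, align 1] → 17
+7 pad (align 8)
@24: blocks [8B, align 8] → 32
@32: attrs [1B, align 1] → 33
+7 tail pad (align 8)
size 40, align 8
— Event2 —
@0: blocks [8B, align 8] → 8
@8: signature [4B, align 4] → 12
@12: inode [4B, align 4] → 16
@16: mtime [4B, align 4] → 20
@20: n_entries [4B, align 4] → 24
@24: version [1B, align 1] → 25
@25: attrs [1B, align 1] → 26
+6 tail pad (align 8)
size 32, align 8
40 − 32 = 8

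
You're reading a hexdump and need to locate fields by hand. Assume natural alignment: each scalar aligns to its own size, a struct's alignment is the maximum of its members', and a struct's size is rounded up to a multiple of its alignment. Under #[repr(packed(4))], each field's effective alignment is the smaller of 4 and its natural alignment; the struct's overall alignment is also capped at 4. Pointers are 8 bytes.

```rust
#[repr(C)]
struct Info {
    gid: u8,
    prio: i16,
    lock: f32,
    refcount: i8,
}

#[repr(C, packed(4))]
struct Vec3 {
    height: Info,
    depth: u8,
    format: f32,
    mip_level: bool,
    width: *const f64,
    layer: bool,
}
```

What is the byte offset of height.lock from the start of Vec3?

4

Info: @0: gid [1B, align 1] → 1; +1 pad (align 2); @2: prio [2B, align 2] → 4; @4: lock [4B, align 4] → 8; @8: refcount [1B, align 1] → 9; +3 tail pad (align 4); size 12, align 4
@0: height [12B, align 4] → 12
within Info: lock at 4
0 + 4 = 4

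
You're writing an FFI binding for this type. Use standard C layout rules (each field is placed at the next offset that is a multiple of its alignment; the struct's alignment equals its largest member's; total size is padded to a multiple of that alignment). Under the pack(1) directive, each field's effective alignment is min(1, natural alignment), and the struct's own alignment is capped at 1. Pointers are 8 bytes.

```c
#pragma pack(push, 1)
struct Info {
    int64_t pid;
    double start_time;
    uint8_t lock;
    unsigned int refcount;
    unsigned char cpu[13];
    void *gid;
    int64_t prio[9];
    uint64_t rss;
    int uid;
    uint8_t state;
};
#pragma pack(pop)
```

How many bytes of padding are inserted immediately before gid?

0..8  pid  (8B, 1-aligned)
8..16  start_time  (8B, 1-aligned)
16..17  lock  (1B, 1-aligned)
17..21  refcount  (4B, 1-aligned)
21..34  cpu  (13B, 1-aligned)
34..42  gid  (8B, 1-aligned)

0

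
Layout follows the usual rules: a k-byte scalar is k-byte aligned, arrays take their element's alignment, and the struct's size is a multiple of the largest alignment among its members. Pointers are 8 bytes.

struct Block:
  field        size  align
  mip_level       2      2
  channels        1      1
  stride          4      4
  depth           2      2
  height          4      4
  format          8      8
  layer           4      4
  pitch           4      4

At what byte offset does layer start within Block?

24

0..2  mip_level  (2B, 2-aligned)
2..3  channels  (1B, 1-aligned)
3..4  -- padding (1B)
4..8  stride  (4B, 4-aligned)
8..10  depth  (2B, 2-aligned)
10..12  -- padding (2B)
12..16  height  (4B, 4-aligned)
16..24  format  (8B, 8-aligned)
24..28  layer  (4B, 4-aligned)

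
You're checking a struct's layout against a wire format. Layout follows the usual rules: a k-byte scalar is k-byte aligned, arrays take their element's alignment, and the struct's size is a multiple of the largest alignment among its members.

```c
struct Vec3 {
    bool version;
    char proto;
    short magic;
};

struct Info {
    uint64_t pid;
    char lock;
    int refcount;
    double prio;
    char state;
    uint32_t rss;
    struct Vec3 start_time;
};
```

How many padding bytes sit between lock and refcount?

Vec3: version at 0 (size 1, align 1) → ends 1; proto at 1 (size 1, align 1) → ends 2; magic at 2 (size 2, align 2) → ends 4; total 4 bytes, alignment 2
pid at 0 (size 8, align 8) → ends 8
lock at 8 (size 1, align 1) → ends 9
pad 3 to align 4 for refcount
refcount at 12 (size 4, align 4) → ends 16

3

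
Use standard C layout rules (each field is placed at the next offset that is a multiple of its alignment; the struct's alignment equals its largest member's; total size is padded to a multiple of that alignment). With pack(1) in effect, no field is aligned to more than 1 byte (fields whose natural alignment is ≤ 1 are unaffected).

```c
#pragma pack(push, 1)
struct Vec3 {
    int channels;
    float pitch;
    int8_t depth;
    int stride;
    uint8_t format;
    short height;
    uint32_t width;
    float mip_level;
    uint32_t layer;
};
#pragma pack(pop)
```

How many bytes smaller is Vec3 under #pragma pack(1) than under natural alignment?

natural layout:
  @0: channels [4B, align 4] → 4
  @4: pitch [4B, align 4] → 8
  @8: depth [1B, align 1] → 9
  +3 pad (align 4)
  @12: stride [4B, align 4] → 16
  @16: format [1B, align 1] → 17
  +1 pad (align 2)
  @18: height [2B, align 2] → 20
  @20: width [4B, align 4] → 24
  @24: mip_level [4B, align 4] → 28
  @28: layer [4B, align 4] → 32
  size 32, align 4
packed(1) layout:
  @0: channels [4B, align 1] → 4
  @4: pitch [4B, align 1] → 8
  @8: depth [1B, align 1] → 9
  @9: stride [4B, align 1] → 13
  @13: format [1B, align 1] → 14
  @14: height [2B, align 1] → 16
  @16: width [4B, align 1] → 20
  @20: mip_level [4B, align 1] → 24
  @24: layer [4B, align 1] → 28
  size 28, align 1
32 − 28 = 4

4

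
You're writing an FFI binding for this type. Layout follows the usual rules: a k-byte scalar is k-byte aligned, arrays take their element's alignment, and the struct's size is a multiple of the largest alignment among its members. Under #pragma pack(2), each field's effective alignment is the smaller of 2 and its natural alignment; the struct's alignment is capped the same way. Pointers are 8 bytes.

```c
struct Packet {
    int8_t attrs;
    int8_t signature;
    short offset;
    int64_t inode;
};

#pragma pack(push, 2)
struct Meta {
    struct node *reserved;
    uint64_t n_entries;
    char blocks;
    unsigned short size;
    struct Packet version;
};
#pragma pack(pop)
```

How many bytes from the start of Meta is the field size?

18

Packet: 0..1  attrs  (1B, 1-aligned); 1..2  signature  (1B, 1-aligned); 2..4  offset  (2B, 2-aligned); 4..8  -- padding (4B); 8..16  inode  (8B, 8-aligned); sizeof = 16, alignof = 8
0..8  reserved  (8B, 2-aligned)
8..16  n_entries  (8B, 2-aligned)
16..17  blocks  (1B, 1-aligned)
17..18  -- padding (1B)
18..20  size  (2B, 2-aligned)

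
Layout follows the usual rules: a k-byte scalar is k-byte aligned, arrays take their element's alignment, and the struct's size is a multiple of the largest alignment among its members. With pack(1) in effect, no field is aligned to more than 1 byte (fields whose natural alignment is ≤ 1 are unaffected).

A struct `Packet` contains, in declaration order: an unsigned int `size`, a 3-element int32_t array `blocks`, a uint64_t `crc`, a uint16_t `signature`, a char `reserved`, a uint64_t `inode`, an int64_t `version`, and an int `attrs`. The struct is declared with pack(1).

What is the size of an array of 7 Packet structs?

@0: size [4B, align 1] → 4
@4: blocks [12B, align 1] → 16
@16: crc [8B, align 1] → 24
@24: signature [2B, align 1] → 26
@26: reserved [1B, align 1] → 27
@27: inode [8B, align 1] → 35
@35: version [8B, align 1] → 43
@43: attrs [4B, align 1] → 47
size 47, align 1
array of 7: 7 × 47 = 329

329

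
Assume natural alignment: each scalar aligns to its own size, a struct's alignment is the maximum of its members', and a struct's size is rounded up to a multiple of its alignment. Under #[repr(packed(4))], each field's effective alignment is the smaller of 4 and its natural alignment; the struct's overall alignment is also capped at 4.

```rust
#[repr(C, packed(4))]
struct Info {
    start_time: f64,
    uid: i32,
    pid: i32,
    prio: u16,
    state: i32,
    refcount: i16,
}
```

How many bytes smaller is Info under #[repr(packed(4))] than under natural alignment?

4

natural layout:
  0..8  start_time  (8B, 8-aligned)
  8..12  uid  (4B, 4-aligned)
  12..16  pid  (4B, 4-aligned)
  16..18  prio  (2B, 2-aligned)
  18..20  -- padding (2B)
  20..24  state  (4B, 4-aligned)
  24..26  refcount  (2B, 2-aligned)
  26..32  -- tail padding (6B)
  sizeof = 32, alignof = 8
packed(4) layout:
  0..8  start_time  (8B, 4-aligned)
  8..12  uid  (4B, 4-aligned)
  12..16  pid  (4B, 4-aligned)
  16..18  prio  (2B, 2-aligned)
  18..20  -- padding (2B)
  20..24  state  (4B, 4-aligned)
  24..26  refcount  (2B, 2-aligned)
  26..28  -- tail padding (2B)
  sizeof = 28, alignof = 4
32 − 28 = 4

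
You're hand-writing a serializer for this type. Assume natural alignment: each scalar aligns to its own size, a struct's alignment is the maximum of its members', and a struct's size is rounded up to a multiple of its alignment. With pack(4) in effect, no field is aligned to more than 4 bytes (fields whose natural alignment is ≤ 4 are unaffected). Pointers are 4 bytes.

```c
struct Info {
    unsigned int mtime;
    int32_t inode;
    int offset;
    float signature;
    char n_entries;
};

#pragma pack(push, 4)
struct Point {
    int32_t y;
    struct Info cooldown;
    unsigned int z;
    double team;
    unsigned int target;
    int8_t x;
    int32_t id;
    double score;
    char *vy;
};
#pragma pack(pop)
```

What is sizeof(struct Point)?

Info: mtime at 0 (size 4, align 4) → ends 4; inode at 4 (size 4, align 4) → ends 8; offset at 8 (size 4, align 4) → ends 12; signature at 12 (size 4, align 4) → ends 16; n_entries at 16 (size 1, align 1) → ends 17; tail pad 3 to reach multiple of 4; total 20 bytes, alignment 4
y at 0 (size 4, align 4) → ends 4
cooldown at 4 (size 20, align 4) → ends 24
z at 24 (size 4, align 4) → ends 28
team at 28 (size 8, align 4) → ends 36
target at 36 (size 4, align 4) → ends 40
x at 40 (size 1, align 1) → ends 41
pad 3 to align 4 for id
id at 44 (size 4, align 4) → ends 48
score at 48 (size 8, align 4) → ends 56
vy at 56 (size 4, align 4) → ends 60
total 60 bytes, alignment 4

60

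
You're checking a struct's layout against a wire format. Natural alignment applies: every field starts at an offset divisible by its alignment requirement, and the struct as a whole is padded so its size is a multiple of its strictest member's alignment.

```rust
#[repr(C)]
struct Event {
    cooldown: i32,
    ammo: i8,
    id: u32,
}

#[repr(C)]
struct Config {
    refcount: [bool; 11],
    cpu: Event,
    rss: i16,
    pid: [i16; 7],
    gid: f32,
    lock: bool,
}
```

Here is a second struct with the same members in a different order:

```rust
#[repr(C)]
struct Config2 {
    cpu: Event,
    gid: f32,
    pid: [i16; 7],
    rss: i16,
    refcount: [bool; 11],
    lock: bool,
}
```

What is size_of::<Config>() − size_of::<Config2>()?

Event: @0: cooldown [4B, align 4] → 4; @4: ammo [1B, align 1] → 5; +3 pad (align 4); @8: id [4B, align 4] → 12; size 12, align 4
@0: refcount [11B, align 1] → 11
+1 pad (align 4)
@12: cpu [12B, align 4] → 24
@24: rss [2B, align 2] → 26
@26: pid [14B, align 2] → 40
@40: gid [4B, align 4] → 44
@44: lock [1B, align 1] → 45
+3 tail pad (align 4)
size 48, align 4
— Config2 —
@0: cpu [12B, align 4] → 12
@12: gid [4B, align 4] → 16
@16: pid [14B, align 2] → 30
@30: rss [2B, align 2] → 32
@32: refcount [11B, align 1] → 43
@43: lock [1B, align 1] → 44
size 44, align 4
48 − 44 = 4

4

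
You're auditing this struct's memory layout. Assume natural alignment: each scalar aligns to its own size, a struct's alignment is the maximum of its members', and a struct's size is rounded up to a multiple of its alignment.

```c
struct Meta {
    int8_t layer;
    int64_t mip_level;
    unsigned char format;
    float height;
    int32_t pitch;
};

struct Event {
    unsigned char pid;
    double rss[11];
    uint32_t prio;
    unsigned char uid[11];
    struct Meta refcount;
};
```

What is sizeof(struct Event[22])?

Meta: 0..1  layer  (1B, 1-aligned); 1..8  -- padding (7B); 8..16  mip_level  (8B, 8-aligned); 16..17  format  (1B, 1-aligned); 17..20  -- padding (3B); 20..24  height  (4B, 4-aligned); 24..28  pitch  (4B, 4-aligned); 28..32  -- tail padding (4B); sizeof = 32, alignof = 8
0..1  pid  (1B, 1-aligned)
1..8  -- padding (7B)
8..96  rss  (88B, 8-aligned)
96..100  prio  (4B, 4-aligned)
100..111  uid  (11B, 1-aligned)
111..112  -- padding (1B)
112..144  refcount  (32B, 8-aligned)
sizeof = 144, alignof = 8
array of 22: 22 × 144 = 3168

3168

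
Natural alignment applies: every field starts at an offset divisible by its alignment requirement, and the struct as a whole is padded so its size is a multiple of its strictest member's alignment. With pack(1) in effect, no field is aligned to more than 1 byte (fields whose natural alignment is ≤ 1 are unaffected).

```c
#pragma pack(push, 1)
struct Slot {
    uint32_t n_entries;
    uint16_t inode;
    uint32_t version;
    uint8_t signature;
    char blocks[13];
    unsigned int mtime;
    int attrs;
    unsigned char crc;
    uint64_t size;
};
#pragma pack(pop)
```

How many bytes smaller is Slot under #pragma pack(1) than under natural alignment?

natural layout:
  0..4  n_entries  (4B, 4-aligned)
  4..6  inode  (2B, 2-aligned)
  6..8  -- padding (2B)
  8..12  version  (4B, 4-aligned)
  12..13  signature  (1B, 1-aligned)
  13..26  blocks  (13B, 1-aligned)
  26..28  -- padding (2B)
  28..32  mtime  (4B, 4-aligned)
  32..36  attrs  (4B, 4-aligned)
  36..37  crc  (1B, 1-aligned)
  37..40  -- padding (3B)
  40..48  size  (8B, 8-aligned)
  sizeof = 48, alignof = 8
packed(1) layout:
  0..4  n_entries  (4B, 1-aligned)
  4..6  inode  (2B, 1-aligned)
  6..10  version  (4B, 1-aligned)
  10..11  signature  (1B, 1-aligned)
  11..24  blocks  (13B, 1-aligned)
  24..28  mtime  (4B, 1-aligned)
  28..32  attrs  (4B, 1-aligned)
  32..33  crc  (1B, 1-aligned)
  33..41  size  (8B, 1-aligned)
  sizeof = 41, alignof = 1
48 − 41 = 7

7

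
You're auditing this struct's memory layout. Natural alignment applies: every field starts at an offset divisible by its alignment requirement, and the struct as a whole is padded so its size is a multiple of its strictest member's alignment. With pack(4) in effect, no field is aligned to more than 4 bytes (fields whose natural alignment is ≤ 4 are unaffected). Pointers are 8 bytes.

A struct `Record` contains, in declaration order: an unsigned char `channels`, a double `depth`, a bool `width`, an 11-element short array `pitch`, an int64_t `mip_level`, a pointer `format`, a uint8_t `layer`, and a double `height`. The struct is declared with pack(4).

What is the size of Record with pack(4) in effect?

64

@0: channels [1B, align 1] → 1
+3 pad (align 4)
@4: depth [8B, align 4] → 12
@12: width [1B, align 1] → 13
+1 pad (align 2)
@14: pitch [22B, align 2] → 36
@36: mip_level [8B, align 4] → 44
@44: format [8B, align 4] → 52
@52: layer [1B, align 1] → 53
+3 pad (align 4)
@56: height [8B, align 4] → 64
size 64, align 4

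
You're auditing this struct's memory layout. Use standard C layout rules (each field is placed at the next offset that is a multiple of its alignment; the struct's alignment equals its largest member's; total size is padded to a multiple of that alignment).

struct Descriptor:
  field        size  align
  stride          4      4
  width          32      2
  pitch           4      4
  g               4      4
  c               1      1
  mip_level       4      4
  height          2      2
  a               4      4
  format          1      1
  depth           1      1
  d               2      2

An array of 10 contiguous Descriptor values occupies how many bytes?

stride at 0 (size 4, align 4) → ends 4
width at 4 (size 32, align 2) → ends 36
pitch at 36 (size 4, align 4) → ends 40
g at 40 (size 4, align 4) → ends 44
c at 44 (size 1, align 1) → ends 45
pad 3 to align 4 for mip_level
mip_level at 48 (size 4, align 4) → ends 52
height at 52 (size 2, align 2) → ends 54
pad 2 to align 4 for a
a at 56 (size 4, align 4) → ends 60
format at 60 (size 1, align 1) → ends 61
depth at 61 (size 1, align 1) → ends 62
d at 62 (size 2, align 2) → ends 64
total 64 bytes, alignment 4
array of 10: 10 × 64 = 640

640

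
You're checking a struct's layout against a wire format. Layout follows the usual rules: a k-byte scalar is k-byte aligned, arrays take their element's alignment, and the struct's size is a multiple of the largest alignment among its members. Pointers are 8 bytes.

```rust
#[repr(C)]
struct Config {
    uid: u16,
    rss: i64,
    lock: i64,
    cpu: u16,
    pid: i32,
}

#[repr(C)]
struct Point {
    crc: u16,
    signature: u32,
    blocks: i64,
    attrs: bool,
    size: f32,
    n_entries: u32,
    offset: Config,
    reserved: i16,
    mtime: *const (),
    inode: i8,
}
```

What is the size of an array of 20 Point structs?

1760

Config: uid at 0 (size 2, align 2) → ends 2; pad 6 to align 8 for rss; rss at 8 (size 8, align 8) → ends 16; lock at 16 (size 8, align 8) → ends 24; cpu at 24 (size 2, align 2) → ends 26; pad 2 to align 4 for pid; pid at 28 (size 4, align 4) → ends 32; total 32 bytes, alignment 8
crc at 0 (size 2, align 2) → ends 2
pad 2 to align 4 for signature
signature at 4 (size 4, align 4) → ends 8
blocks at 8 (size 8, align 8) → ends 16
attrs at 16 (size 1, align 1) → ends 17
pad 3 to align 4 for size
size at 20 (size 4, align 4) → ends 24
n_entries at 24 (size 4, align 4) → ends 28
pad 4 to align 8 for offset
offset at 32 (size 32, align 8) → ends 64
reserved at 64 (size 2, align 2) → ends 66
pad 6 to align 8 for mtime
mtime at 72 (size 8, align 8) → ends 80
inode at 80 (size 1, align 1) → ends 81
tail pad 7 to reach multiple of 8
total 88 bytes, alignment 8
array of 20: 20 × 88 = 1760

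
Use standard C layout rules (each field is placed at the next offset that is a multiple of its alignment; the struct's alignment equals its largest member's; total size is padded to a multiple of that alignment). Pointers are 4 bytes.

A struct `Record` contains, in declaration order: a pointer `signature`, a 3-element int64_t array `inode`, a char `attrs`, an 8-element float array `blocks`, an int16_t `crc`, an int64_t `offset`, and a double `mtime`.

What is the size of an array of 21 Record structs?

0..4  signature  (4B, 4-aligned)
4..8  -- padding (4B)
8..32  inode  (24B, 8-aligned)
32..33  attrs  (1B, 1-aligned)
33..36  -- padding (3B)
36..68  blocks  (32B, 4-aligned)
68..70  crc  (2B, 2-aligned)
70..72  -- padding (2B)
72..80  offset  (8B, 8-aligned)
80..88  mtime  (8B, 8-aligned)
sizeof = 88, alignof = 8
array of 21: 21 × 88 = 1848

1848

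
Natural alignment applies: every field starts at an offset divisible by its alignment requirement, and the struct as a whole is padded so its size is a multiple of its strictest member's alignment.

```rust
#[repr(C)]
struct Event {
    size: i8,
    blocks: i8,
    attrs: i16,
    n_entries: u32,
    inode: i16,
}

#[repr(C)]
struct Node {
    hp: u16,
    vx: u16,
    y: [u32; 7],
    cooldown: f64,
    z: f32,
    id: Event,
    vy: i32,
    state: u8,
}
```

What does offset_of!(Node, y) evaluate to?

4

Event: @0: size [1B, align 1] → 1; @1: blocks [1B, align 1] → 2; @2: attrs [2B, align 2] → 4; @4: n_entries [4B, align 4] → 8; @8: inode [2B, align 2] → 10; +2 tail pad (align 4); size 12, align 4
@0: hp [2B, align 2] → 2
@2: vx [2B, align 2] → 4
@4: y [28B, align 4] → 32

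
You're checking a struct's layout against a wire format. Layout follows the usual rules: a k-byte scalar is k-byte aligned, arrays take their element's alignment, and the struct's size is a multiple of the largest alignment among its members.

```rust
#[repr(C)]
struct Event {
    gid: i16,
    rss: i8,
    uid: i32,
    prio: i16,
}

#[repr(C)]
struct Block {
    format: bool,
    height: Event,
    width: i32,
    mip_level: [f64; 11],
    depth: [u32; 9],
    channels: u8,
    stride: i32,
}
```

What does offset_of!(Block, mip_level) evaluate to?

Event: gid at 0 (size 2, align 2) → ends 2; rss at 2 (size 1, align 1) → ends 3; pad 1 to align 4 for uid; uid at 4 (size 4, align 4) → ends 8; prio at 8 (size 2, align 2) → ends 10; tail pad 2 to reach multiple of 4; total 12 bytes, alignment 4
format at 0 (size 1, align 1) → ends 1
pad 3 to align 4 for height
height at 4 (size 12, align 4) → ends 16
width at 16 (size 4, align 4) → ends 20
pad 4 to align 8 for mip_level
mip_level at 24 (size 88, align 8) → ends 112

24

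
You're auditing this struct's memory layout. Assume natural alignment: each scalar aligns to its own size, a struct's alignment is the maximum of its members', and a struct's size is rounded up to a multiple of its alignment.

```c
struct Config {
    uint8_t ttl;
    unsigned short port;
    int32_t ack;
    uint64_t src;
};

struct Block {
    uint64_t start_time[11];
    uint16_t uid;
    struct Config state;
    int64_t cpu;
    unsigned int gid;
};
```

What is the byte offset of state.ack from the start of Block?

100

Config: 0..1  ttl  (1B, 1-aligned); 1..2  -- padding (1B); 2..4  port  (2B, 2-aligned); 4..8  ack  (4B, 4-aligned); 8..16  src  (8B, 8-aligned); sizeof = 16, alignof = 8
0..88  start_time  (88B, 8-aligned)
88..90  uid  (2B, 2-aligned)
90..96  -- padding (6B)
96..112  state  (16B, 8-aligned)
within Config: ack at 4
96 + 4 = 100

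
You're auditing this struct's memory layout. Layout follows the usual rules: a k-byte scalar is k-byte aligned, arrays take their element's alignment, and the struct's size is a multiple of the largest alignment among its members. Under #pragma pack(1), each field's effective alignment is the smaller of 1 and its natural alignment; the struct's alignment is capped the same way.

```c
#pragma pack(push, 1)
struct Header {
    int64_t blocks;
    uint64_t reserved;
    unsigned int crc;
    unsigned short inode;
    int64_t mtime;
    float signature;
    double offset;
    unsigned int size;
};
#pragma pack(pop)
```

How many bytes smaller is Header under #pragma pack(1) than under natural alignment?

10

natural layout:
  0..8  blocks  (8B, 8-aligned)
  8..16  reserved  (8B, 8-aligned)
  16..20  crc  (4B, 4-aligned)
  20..22  inode  (2B, 2-aligned)
  22..24  -- padding (2B)
  24..32  mtime  (8B, 8-aligned)
  32..36  signature  (4B, 4-aligned)
  36..40  -- padding (4B)
  40..48  offset  (8B, 8-aligned)
  48..52  size  (4B, 4-aligned)
  52..56  -- tail padding (4B)
  sizeof = 56, alignof = 8
packed(1) layout:
  0..8  blocks  (8B, 1-aligned)
  8..16  reserved  (8B, 1-aligned)
  16..20  crc  (4B, 1-aligned)
  20..22  inode  (2B, 1-aligned)
  22..30  mtime  (8B, 1-aligned)
  30..34  signature  (4B, 1-aligned)
  34..42  offset  (8B, 1-aligned)
  42..46  size  (4B, 1-aligned)
  sizeof = 46, alignof = 1
56 − 46 = 10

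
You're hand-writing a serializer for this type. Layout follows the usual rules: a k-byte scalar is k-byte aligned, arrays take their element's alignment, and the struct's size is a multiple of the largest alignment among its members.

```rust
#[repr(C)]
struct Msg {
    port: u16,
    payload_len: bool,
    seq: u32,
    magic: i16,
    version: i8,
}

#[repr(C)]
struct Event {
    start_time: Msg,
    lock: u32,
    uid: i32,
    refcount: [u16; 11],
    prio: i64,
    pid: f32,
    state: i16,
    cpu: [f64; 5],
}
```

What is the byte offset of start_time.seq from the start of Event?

4

Msg: 0..2  port  (2B, 2-aligned); 2..3  payload_len  (1B, 1-aligned); 3..4  -- padding (1B); 4..8  seq  (4B, 4-aligned); 8..10  magic  (2B, 2-aligned); 10..11  version  (1B, 1-aligned); 11..12  -- tail padding (1B); sizeof = 12, alignof = 4
0..12  start_time  (12B, 4-aligned)
within Msg: seq at 4
0 + 4 = 4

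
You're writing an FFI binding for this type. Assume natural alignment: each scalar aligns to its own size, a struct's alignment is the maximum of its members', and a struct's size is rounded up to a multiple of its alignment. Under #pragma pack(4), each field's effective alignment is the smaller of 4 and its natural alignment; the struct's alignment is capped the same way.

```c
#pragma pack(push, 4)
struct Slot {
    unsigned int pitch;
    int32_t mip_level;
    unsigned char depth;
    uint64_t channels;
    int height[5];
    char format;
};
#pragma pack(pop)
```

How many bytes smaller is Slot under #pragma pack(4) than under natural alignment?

4

natural layout:
  pitch at 0 (size 4, align 4) → ends 4
  mip_level at 4 (size 4, align 4) → ends 8
  depth at 8 (size 1, align 1) → ends 9
  pad 7 to align 8 for channels
  channels at 16 (size 8, align 8) → ends 24
  height at 24 (size 20, align 4) → ends 44
  format at 44 (size 1, align 1) → ends 45
  tail pad 3 to reach multiple of 8
  total 48 bytes, alignment 8
packed(4) layout:
  pitch at 0 (size 4, align 4) → ends 4
  mip_level at 4 (size 4, align 4) → ends 8
  depth at 8 (size 1, align 1) → ends 9
  pad 3 to align 4 for channels
  channels at 12 (size 8, align 4) → ends 20
  height at 20 (size 20, align 4) → ends 40
  format at 40 (size 1, align 1) → ends 41
  tail pad 3 to reach multiple of 4
  total 44 bytes, alignment 4
48 − 44 = 4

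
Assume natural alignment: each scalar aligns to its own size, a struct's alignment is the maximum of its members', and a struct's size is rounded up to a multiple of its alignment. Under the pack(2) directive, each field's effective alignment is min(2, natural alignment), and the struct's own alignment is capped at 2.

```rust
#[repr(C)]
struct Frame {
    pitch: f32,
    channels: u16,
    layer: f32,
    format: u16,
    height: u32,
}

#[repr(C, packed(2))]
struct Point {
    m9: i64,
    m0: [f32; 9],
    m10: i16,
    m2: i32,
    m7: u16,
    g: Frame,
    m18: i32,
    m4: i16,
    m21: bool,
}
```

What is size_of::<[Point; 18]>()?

Frame: pitch at 0 (size 4, align 4) → ends 4; channels at 4 (size 2, align 2) → ends 6; pad 2 to align 4 for layer; layer at 8 (size 4, align 4) → ends 12; format at 12 (size 2, align 2) → ends 14; pad 2 to align 4 for height; height at 16 (size 4, align 4) → ends 20; total 20 bytes, alignment 4
m9 at 0 (size 8, align 2) → ends 8
m0 at 8 (size 36, align 2) → ends 44
m10 at 44 (size 2, align 2) → ends 46
m2 at 46 (size 4, align 2) → ends 50
m7 at 50 (size 2, align 2) → ends 52
g at 52 (size 20, align 2) → ends 72
m18 at 72 (size 4, align 2) → ends 76
m4 at 76 (size 2, align 2) → ends 78
m21 at 78 (size 1, align 1) → ends 79
tail pad 1 to reach multiple of 2
total 80 bytes, alignment 2
array of 18: 18 × 80 = 1440

1440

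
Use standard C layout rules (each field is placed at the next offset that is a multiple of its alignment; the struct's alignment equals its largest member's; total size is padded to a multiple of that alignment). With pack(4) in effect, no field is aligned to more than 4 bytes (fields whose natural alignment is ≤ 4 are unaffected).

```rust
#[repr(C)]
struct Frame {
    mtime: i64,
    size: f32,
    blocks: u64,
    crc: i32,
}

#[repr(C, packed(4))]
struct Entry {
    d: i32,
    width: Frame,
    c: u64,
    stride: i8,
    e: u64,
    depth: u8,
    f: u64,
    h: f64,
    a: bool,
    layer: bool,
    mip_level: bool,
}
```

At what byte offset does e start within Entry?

48

Frame: @0: mtime [8B, align 8] → 8; @8: size [4B, align 4] → 12; +4 pad (align 8); @16: blocks [8B, align 8] → 24; @24: crc [4B, align 4] → 28; +4 tail pad (align 8); size 32, align 8
@0: d [4B, align 4] → 4
@4: width [32B, align 4] → 36
@36: c [8B, align 4] → 44
@44: stride [1B, align 1] → 45
+3 pad (align 4)
@48: e [8B, align 4] → 56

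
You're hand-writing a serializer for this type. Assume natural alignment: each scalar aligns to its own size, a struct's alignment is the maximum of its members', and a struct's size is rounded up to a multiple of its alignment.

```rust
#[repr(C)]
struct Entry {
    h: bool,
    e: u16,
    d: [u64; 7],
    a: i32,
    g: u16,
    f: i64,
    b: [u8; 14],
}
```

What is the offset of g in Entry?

0..1  h  (1B, 1-aligned)
1..2  -- padding (1B)
2..4  e  (2B, 2-aligned)
4..8  -- padding (4B)
8..64  d  (56B, 8-aligned)
64..68  a  (4B, 4-aligned)
68..70  g  (2B, 2-aligned)

68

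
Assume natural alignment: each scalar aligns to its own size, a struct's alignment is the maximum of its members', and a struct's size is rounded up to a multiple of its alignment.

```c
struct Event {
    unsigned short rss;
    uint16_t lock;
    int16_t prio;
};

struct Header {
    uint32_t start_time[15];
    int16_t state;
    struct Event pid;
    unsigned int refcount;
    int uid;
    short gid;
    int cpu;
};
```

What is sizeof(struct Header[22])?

Event: @0: rss [2B, align 2] → 2; @2: lock [2B, align 2] → 4; @4: prio [2B, align 2] → 6; size 6, align 2
@0: start_time [60B, align 4] → 60
@60: state [2B, align 2] → 62
@62: pid [6B, align 2] → 68
@68: refcount [4B, align 4] → 72
@72: uid [4B, align 4] → 76
@76: gid [2B, align 2] → 78
+2 pad (align 4)
@80: cpu [4B, align 4] → 84
size 84, align 4
array of 22: 22 × 84 = 1848

1848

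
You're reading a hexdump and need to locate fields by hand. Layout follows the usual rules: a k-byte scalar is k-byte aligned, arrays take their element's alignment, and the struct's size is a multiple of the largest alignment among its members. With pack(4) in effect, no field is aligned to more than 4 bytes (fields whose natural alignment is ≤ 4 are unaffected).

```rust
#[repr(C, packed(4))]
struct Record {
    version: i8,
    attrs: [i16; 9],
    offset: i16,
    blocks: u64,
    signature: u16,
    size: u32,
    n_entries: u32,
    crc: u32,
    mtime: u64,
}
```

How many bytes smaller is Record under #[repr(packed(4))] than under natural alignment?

natural layout:
  0..1  version  (1B, 1-aligned)
  1..2  -- padding (1B)
  2..20  attrs  (18B, 2-aligned)
  20..22  offset  (2B, 2-aligned)
  22..24  -- padding (2B)
  24..32  blocks  (8B, 8-aligned)
  32..34  signature  (2B, 2-aligned)
  34..36  -- padding (2B)
  36..40  size  (4B, 4-aligned)
  40..44  n_entries  (4B, 4-aligned)
  44..48  crc  (4B, 4-aligned)
  48..56  mtime  (8B, 8-aligned)
  sizeof = 56, alignof = 8
packed(4) layout:
  0..1  version  (1B, 1-aligned)
  1..2  -- padding (1B)
  2..20  attrs  (18B, 2-aligned)
  20..22  offset  (2B, 2-aligned)
  22..24  -- padding (2B)
  24..32  blocks  (8B, 4-aligned)
  32..34  signature  (2B, 2-aligned)
  34..36  -- padding (2B)
  36..40  size  (4B, 4-aligned)
  40..44  n_entries  (4B, 4-aligned)
  44..48  crc  (4B, 4-aligned)
  48..56  mtime  (8B, 4-aligned)
  sizeof = 56, alignof = 4
56 − 56 = 0

0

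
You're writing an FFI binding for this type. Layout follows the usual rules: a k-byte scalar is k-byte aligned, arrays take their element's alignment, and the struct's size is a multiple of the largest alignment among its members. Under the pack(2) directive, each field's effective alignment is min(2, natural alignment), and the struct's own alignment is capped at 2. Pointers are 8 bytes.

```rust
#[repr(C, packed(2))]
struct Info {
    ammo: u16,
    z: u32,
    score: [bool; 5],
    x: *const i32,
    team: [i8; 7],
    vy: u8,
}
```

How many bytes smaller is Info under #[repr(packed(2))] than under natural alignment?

natural layout:
  0..2  ammo  (2B, 2-aligned)
  2..4  -- padding (2B)
  4..8  z  (4B, 4-aligned)
  8..13  score  (5B, 1-aligned)
  13..16  -- padding (3B)
  16..24  x  (8B, 8-aligned)
  24..31  team  (7B, 1-aligned)
  31..32  vy  (1B, 1-aligned)
  sizeof = 32, alignof = 8
packed(2) layout:
  0..2  ammo  (2B, 2-aligned)
  2..6  z  (4B, 2-aligned)
  6..11  score  (5B, 1-aligned)
  11..12  -- padding (1B)
  12..20  x  (8B, 2-aligned)
  20..27  team  (7B, 1-aligned)
  27..28  vy  (1B, 1-aligned)
  sizeof = 28, alignof = 2
32 − 28 = 4

4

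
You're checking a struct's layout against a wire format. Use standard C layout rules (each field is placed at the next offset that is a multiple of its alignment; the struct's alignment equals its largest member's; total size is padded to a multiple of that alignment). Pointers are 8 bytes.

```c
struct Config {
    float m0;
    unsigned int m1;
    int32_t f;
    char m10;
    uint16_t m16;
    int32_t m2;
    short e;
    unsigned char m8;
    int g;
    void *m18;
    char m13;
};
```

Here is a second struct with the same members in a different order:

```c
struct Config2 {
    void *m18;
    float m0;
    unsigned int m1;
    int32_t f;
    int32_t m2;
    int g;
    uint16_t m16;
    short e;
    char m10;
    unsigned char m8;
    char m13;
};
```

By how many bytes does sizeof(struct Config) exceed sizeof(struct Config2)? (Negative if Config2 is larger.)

m0 at 0 (size 4, align 4) → ends 4
m1 at 4 (size 4, align 4) → ends 8
f at 8 (size 4, align 4) → ends 12
m10 at 12 (size 1, align 1) → ends 13
pad 1 to align 2 for m16
m16 at 14 (size 2, align 2) → ends 16
m2 at 16 (size 4, align 4) → ends 20
e at 20 (size 2, align 2) → ends 22
m8 at 22 (size 1, align 1) → ends 23
pad 1 to align 4 for g
g at 24 (size 4, align 4) → ends 28
pad 4 to align 8 for m18
m18 at 32 (size 8, align 8) → ends 40
m13 at 40 (size 1, align 1) → ends 41
tail pad 7 to reach multiple of 8
total 48 bytes, alignment 8
— Config2 —
m18 at 0 (size 8, align 8) → ends 8
m0 at 8 (size 4, align 4) → ends 12
m1 at 12 (size 4, align 4) → ends 16
f at 16 (size 4, align 4) → ends 20
m2 at 20 (size 4, align 4) → ends 24
g at 24 (size 4, align 4) → ends 28
m16 at 28 (size 2, align 2) → ends 30
e at 30 (size 2, align 2) → ends 32
m10 at 32 (size 1, align 1) → ends 33
m8 at 33 (size 1, align 1) → ends 34
m13 at 34 (size 1, align 1) → ends 35
tail pad 5 to reach multiple of 8
total 40 bytes, alignment 8
48 − 40 = 8

8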